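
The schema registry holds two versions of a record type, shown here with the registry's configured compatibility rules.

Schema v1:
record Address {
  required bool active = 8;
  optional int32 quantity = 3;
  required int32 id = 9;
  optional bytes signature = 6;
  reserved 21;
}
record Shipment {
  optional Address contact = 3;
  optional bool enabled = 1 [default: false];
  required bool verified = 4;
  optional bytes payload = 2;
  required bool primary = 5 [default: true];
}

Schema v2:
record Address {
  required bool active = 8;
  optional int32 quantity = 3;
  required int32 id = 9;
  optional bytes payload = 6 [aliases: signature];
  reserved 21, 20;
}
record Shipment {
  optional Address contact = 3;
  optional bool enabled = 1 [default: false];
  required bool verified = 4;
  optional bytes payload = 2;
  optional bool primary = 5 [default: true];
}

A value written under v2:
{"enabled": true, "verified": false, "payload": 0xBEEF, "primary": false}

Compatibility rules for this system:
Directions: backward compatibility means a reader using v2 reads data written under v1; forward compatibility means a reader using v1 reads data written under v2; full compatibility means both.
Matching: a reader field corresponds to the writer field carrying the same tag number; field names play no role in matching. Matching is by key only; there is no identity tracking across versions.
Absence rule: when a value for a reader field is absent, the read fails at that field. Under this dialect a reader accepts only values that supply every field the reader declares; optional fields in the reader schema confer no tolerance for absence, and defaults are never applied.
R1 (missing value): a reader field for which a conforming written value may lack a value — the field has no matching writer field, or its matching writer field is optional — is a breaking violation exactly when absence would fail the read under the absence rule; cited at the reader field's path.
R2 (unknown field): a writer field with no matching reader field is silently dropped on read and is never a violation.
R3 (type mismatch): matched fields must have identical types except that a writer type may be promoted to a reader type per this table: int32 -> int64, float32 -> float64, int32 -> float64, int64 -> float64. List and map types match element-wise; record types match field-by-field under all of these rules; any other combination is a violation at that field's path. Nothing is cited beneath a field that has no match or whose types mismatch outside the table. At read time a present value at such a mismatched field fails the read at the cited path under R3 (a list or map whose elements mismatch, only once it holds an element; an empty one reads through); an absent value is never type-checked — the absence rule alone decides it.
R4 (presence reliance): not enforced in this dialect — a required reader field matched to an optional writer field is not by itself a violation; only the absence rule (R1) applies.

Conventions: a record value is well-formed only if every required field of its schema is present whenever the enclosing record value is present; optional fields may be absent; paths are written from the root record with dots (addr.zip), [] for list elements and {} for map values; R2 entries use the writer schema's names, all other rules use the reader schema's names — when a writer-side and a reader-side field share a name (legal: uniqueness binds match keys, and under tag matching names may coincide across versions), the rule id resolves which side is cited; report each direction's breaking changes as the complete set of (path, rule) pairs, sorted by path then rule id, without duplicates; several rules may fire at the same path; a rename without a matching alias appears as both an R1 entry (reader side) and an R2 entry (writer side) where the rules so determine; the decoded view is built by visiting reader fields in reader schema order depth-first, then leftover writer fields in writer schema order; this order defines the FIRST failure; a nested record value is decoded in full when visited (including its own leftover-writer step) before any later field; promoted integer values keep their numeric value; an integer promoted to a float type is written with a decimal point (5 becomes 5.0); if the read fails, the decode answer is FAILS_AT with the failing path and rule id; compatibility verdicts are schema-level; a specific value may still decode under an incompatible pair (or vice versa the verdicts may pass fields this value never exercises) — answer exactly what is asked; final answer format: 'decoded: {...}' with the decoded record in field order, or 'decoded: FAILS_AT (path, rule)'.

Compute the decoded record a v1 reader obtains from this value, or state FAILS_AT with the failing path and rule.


each type pair in Shipment: writer, then reader
decode (reader v1):
  read fails at contact under R1 (no fill)
  => FAILS_AT (contact, R1)
checking off the Shipment differences that do not matter here:
  field primary in record Shipment: required changed to optional -> changes Shipment's schema-level verdicts only — the decode of this value is the same
  renamed field signature to payload in record Address (alias signature declared on the renamed field) -> changes Shipment's schema-level verdicts only — the decode of this value is the same

decoded: FAILS_AT (contact, R1)


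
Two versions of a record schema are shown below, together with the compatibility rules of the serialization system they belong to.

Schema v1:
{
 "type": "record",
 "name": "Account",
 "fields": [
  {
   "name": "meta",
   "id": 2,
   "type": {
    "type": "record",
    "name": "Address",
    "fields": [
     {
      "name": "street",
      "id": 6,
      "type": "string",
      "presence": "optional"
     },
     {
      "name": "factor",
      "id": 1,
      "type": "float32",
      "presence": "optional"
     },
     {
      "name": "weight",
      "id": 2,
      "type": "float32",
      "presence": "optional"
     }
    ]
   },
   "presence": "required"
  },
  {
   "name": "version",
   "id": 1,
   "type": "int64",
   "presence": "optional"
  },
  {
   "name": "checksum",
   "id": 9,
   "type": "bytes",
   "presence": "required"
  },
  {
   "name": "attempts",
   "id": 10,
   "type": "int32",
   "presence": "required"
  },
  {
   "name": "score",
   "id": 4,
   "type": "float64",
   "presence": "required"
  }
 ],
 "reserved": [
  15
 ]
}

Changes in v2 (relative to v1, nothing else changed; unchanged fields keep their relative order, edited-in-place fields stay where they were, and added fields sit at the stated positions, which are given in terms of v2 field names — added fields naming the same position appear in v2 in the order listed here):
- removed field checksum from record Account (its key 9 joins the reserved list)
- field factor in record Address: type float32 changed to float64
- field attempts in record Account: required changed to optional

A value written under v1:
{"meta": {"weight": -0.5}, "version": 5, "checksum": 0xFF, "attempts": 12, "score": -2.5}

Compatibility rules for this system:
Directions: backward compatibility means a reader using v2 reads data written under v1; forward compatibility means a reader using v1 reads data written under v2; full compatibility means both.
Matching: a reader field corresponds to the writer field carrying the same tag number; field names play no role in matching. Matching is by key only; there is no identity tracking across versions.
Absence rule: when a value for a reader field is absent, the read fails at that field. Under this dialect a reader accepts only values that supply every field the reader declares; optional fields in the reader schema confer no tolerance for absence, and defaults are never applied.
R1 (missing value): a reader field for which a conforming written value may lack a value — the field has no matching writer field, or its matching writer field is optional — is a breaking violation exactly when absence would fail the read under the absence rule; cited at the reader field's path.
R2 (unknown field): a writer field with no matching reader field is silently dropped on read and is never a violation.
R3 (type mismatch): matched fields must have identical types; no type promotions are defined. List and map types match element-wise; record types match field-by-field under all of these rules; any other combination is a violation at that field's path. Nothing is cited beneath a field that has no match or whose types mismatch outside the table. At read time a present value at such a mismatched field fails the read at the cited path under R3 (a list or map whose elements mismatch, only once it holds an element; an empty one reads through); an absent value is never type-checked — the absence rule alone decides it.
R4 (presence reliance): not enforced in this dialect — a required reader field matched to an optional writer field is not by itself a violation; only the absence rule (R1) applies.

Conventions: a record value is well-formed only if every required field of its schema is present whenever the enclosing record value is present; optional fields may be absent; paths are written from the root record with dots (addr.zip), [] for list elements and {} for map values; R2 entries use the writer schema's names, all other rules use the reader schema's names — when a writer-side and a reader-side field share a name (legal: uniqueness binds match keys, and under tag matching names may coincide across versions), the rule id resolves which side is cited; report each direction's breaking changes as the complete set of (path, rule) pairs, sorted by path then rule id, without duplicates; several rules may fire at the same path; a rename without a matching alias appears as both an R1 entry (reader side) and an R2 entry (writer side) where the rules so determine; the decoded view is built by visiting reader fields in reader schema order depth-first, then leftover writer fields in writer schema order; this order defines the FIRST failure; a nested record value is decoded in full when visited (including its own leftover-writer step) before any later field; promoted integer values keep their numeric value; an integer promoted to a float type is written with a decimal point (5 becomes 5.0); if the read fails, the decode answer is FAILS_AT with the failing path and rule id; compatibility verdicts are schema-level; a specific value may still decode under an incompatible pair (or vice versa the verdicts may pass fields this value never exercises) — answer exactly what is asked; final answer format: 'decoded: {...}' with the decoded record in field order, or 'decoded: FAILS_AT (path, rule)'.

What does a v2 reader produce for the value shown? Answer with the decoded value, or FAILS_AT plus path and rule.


decoded: FAILS_AT (meta.street, R1)

arrows below run writer -> reader for Account
decode walk for Account under reader schema v2:
  read fails at meta.street under R1 (no fill)
  => FAILS_AT (meta.street, R1)
the other Account changes do not affect what is asked:
  removed field checksum from record Account (its key 9 joins the reserved list) -> changes Account's schema-level verdicts only — the decode of this value is the same
  field factor in record Address: type float32 changed to float64 -> changes Account's schema-level verdicts only — the decode of this value is the same
  field attempts in record Account: required changed to optional -> changes Account's schema-level verdicts only — the decode of this value is the same


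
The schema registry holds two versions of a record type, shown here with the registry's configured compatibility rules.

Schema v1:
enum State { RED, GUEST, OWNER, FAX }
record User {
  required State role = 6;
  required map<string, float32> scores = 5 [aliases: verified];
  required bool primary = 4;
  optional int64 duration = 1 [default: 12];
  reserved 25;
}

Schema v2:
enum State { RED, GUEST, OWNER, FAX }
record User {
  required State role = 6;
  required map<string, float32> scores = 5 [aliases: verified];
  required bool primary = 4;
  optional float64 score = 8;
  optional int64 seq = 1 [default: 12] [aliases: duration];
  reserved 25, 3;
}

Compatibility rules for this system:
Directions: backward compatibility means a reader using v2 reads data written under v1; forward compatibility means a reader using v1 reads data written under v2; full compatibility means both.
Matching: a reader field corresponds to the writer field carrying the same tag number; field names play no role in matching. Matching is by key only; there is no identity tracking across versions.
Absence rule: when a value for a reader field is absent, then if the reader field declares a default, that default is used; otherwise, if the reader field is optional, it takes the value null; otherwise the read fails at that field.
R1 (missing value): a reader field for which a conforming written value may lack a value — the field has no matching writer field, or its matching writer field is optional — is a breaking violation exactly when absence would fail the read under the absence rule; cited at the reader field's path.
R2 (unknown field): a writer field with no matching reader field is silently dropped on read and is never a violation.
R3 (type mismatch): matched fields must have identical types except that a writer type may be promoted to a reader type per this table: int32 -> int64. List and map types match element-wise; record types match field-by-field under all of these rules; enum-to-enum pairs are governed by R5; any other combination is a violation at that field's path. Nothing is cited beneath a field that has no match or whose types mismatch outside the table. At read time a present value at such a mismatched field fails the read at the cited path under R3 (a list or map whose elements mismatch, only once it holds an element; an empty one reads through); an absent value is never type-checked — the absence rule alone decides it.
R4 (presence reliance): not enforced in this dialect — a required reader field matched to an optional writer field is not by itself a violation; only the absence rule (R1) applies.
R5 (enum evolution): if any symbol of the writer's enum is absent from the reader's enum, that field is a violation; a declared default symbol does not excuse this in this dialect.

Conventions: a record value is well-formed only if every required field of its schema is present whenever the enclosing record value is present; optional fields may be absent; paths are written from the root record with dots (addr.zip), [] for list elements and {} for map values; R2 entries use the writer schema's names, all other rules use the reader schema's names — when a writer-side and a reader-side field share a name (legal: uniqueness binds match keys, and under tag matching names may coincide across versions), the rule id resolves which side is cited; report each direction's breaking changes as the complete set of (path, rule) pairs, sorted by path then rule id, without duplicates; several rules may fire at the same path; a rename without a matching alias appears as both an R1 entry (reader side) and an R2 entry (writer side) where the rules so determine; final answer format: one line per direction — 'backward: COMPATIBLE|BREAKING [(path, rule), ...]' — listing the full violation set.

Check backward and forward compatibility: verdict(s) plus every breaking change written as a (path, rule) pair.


arrows below run writer -> reader for User
backward on User — v2 reading data written by v1:
  role: paired with writer role (State -> State; writer required)
  scores: paired with writer scores (map<string, float32> -> map<string, float32>; writer required)
  primary: paired with writer primary (bool -> bool; writer required)
  no writer field matches reader score
  seq: paired with writer duration (int64 -> int64; writer optional)
  => backward: COMPATIBLE
forward on User — v1 reading data written by v2:
  role: paired with writer role (State -> State; writer required)
  scores: paired with writer scores (map<string, float32> -> map<string, float32>; writer required)
  primary: paired with writer primary (bool -> bool; writer required)
  duration: paired with writer seq (int64 -> int64; writer optional)
  writer score: unknown to reader
  => forward: COMPATIBLE

backward: COMPATIBLE []; forward: COMPATIBLE []


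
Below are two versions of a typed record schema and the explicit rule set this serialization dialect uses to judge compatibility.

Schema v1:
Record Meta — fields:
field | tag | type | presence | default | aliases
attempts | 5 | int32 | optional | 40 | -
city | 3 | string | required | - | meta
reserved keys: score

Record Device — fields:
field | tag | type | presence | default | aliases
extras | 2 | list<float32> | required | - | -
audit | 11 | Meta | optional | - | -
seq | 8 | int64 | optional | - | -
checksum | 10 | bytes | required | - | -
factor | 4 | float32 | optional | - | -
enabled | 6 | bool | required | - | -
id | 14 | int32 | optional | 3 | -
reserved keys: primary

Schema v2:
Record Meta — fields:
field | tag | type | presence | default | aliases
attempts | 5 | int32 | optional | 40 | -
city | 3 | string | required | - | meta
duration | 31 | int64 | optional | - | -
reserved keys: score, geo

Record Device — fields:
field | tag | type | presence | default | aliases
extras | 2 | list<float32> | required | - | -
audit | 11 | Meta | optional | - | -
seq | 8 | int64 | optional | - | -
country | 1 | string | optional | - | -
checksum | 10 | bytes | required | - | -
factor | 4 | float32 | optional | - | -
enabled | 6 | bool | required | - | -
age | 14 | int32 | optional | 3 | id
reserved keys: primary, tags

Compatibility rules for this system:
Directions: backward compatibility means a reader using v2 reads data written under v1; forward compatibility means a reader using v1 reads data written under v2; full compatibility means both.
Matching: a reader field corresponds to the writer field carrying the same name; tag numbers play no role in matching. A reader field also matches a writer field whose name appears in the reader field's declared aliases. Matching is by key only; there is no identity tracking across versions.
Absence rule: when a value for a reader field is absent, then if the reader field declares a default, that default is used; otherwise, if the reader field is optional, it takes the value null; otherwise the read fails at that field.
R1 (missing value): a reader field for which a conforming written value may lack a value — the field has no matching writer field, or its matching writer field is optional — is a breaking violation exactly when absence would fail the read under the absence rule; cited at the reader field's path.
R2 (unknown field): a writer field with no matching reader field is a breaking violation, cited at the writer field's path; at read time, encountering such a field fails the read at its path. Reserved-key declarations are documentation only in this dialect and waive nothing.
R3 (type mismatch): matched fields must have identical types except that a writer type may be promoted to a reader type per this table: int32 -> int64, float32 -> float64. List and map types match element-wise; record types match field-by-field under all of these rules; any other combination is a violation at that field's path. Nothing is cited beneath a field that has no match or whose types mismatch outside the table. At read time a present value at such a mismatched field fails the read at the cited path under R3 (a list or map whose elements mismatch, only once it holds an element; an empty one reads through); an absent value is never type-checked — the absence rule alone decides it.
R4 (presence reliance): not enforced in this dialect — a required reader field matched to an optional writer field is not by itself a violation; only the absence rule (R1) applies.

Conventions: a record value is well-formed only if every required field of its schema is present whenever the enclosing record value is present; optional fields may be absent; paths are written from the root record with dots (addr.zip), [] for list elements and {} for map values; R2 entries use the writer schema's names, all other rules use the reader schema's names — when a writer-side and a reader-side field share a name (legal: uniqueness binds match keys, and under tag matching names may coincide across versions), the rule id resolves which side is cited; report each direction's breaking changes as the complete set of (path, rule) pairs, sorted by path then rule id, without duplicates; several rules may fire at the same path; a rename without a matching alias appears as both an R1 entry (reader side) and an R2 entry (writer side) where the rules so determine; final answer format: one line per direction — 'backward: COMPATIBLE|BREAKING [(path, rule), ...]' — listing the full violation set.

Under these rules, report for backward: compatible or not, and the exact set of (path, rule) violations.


each type pair in Device: writer, then reader
backward on Device — v2 reading data written by v1:
  list<float32> -> list<float32>, writer required: extras aligns to extras
  Meta -> Meta, writer optional: audit aligns to audit
  int64 -> int64, writer optional: seq aligns to seq
  country has no writer counterpart
  bytes -> bytes, writer required: checksum aligns to checksum
  float32 -> float32, writer optional: factor aligns to factor
  bool -> bool, writer required: enabled aligns to enabled
  int32 -> int32, writer optional: age aligns to id
  int32 -> int32, writer optional: audit.attempts aligns to audit.attempts
  string -> string, writer required: audit.city aligns to audit.city
  audit.duration has no writer counterpart
  => no violations; backward on Device: COMPATIBLE
the rest of the Device diff is inert for this question:
  added field country to record Device: optional string, tag 1 (in v2 it sits immediately before checksum) -> its effect on Device is confined to the forward direction, not asked
  renamed field id to age in record Device (alias id declared on the renamed field) -> its effect on Device is confined to the forward direction, not asked
  added field duration to record Meta: optional int64, tag 31 (in v2 it sits last) -> its effect on Device is confined to the forward direction, not asked

backward: COMPATIBLE []


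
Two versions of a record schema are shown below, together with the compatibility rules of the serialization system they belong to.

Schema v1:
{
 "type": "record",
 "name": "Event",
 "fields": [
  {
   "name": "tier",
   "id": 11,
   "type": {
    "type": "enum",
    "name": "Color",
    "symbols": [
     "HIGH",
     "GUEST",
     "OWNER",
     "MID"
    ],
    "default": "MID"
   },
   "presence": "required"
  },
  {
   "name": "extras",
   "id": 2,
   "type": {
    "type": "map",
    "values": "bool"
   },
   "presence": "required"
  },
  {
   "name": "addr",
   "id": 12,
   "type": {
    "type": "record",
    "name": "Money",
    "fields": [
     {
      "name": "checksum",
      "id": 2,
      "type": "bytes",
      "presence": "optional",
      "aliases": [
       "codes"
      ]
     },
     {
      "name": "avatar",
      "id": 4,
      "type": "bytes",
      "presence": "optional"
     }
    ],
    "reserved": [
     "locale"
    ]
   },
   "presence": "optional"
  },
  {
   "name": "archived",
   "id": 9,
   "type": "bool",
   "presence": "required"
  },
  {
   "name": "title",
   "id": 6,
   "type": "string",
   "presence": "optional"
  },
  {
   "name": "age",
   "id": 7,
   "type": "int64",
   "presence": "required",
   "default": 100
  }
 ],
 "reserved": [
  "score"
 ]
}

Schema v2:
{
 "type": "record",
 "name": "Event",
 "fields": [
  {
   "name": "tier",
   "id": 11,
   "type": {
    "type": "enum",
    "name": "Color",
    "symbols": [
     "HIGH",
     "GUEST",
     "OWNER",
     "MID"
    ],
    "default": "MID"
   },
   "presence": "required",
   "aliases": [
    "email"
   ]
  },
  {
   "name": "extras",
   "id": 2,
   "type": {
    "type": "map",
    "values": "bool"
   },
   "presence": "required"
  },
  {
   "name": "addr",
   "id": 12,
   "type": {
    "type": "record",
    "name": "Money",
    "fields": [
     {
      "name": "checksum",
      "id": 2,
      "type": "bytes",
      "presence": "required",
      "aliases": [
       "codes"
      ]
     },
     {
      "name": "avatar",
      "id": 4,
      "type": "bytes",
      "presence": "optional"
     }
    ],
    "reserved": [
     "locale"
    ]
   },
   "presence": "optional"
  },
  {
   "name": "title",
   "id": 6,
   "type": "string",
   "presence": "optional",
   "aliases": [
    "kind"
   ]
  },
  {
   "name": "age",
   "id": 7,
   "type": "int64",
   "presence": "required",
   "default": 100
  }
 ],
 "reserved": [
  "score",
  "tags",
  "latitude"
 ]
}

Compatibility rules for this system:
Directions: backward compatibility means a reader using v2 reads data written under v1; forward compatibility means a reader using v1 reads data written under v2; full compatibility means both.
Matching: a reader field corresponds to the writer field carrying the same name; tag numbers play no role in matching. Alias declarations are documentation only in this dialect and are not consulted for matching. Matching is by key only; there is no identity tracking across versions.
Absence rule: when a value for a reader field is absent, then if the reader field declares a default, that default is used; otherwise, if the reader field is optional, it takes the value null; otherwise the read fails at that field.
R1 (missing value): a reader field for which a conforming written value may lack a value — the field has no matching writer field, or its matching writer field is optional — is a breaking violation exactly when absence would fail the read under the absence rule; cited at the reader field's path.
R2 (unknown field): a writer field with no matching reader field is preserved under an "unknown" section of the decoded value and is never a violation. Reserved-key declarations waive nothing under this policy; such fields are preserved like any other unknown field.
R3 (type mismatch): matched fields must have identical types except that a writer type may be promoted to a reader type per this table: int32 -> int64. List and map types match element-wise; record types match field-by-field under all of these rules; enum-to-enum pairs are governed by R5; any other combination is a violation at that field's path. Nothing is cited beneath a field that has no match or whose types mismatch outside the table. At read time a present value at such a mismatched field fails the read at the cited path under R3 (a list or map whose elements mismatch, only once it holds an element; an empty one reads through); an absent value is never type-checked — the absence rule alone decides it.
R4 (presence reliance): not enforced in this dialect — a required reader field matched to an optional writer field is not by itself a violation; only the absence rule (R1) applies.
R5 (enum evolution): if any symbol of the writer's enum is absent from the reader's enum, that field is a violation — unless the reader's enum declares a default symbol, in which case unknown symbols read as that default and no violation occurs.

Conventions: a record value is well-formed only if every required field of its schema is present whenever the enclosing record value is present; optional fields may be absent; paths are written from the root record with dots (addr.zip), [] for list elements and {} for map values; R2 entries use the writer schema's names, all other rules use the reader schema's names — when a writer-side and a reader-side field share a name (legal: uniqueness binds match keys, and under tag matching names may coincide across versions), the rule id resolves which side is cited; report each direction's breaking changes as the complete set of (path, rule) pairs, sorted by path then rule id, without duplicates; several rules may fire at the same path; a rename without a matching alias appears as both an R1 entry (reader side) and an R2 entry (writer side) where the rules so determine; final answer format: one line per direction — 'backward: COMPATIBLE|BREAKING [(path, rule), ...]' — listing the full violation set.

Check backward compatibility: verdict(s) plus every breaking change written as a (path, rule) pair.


the writer's type comes first in each Event pair
backward pass over Event, reader schema v2, writer schema v1:
  tier: paired with writer tier (Color -> Color; writer required)
  extras: paired with writer extras (map<string, bool> -> map<string, bool>; writer required)
  addr: paired with writer addr (Money -> Money; writer optional)
  title: paired with writer title (string -> string; writer optional)
  age: paired with writer age (int64 -> int64; writer required)
  writer field archived has no reader counterpart
  addr.checksum: paired with writer addr.checksum (bytes -> bytes; writer optional)
  addr.avatar: paired with writer addr.avatar (bytes -> bytes; writer optional)
  violation R1 at addr.checksum
  => backward: BREAKING (1)
the rest of the Event diff is inert for this question:
  removed field archived from record Event -> fires only in the forward direction of Event, which is not asked here

backward: BREAKING [(addr.checksum, R1)]


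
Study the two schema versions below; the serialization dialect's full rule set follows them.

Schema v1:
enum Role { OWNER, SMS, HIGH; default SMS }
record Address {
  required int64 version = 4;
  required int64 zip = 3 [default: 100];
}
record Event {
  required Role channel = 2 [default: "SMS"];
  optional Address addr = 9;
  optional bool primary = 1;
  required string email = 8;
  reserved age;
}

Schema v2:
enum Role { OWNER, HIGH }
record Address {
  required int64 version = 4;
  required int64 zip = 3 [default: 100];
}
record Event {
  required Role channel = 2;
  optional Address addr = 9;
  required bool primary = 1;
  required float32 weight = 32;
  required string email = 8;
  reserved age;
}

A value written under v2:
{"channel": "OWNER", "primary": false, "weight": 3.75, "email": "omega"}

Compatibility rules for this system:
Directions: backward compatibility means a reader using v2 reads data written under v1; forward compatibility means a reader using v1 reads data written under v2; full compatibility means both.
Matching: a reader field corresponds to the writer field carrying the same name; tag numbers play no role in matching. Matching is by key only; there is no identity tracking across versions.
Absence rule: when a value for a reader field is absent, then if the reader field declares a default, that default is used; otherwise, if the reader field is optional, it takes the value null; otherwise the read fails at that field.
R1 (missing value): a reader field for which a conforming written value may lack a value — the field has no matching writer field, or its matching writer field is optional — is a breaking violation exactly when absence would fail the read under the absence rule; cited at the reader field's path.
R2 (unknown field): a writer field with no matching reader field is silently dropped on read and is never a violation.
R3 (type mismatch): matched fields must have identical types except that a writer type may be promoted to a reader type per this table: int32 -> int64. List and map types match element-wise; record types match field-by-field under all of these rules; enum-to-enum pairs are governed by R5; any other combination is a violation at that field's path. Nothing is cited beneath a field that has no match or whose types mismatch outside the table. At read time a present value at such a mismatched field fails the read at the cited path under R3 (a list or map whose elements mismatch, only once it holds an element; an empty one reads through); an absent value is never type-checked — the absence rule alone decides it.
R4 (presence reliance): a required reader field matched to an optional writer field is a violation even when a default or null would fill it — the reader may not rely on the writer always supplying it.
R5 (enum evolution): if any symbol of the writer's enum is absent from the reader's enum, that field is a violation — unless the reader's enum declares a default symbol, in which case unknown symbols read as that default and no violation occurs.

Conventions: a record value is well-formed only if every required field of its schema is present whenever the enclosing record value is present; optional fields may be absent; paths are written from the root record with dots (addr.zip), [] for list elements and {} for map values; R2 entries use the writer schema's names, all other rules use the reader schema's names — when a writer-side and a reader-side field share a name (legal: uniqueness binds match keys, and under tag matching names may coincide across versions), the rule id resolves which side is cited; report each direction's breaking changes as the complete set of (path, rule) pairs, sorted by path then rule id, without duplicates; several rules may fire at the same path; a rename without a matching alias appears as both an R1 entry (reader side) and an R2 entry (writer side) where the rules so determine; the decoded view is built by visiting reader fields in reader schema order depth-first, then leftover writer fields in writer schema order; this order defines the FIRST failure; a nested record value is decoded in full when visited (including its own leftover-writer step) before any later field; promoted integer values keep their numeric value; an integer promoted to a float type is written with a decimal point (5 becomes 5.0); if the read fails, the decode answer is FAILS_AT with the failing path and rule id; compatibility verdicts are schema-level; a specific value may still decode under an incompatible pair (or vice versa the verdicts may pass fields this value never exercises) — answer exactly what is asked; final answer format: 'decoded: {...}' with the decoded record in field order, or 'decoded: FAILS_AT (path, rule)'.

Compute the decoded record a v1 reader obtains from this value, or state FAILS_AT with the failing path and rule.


decoded: {"channel": "OWNER", "addr": null, "primary": false, "email": "omega"}

the writer's type comes first in each Event pair
migrating the Event value to v1:
  channel := "OWNER"
  addr := null (absent, optional -> null)
  primary := false
  email := "omega"
  writer weight: unknown -> dropped
  => decoded: {"channel": "OWNER", "addr": null, "primary": false, "email": "omega"}
the other Event changes do not affect what is asked:
  added field weight to record Event: required float32, tag 32 (in v2 it sits immediately before email) -> schema-level compatibility only; this Event value's decode is unchanged
  field primary in record Event: optional changed to required -> schema-level compatibility only; this Event value's decode is unchanged
  enum Role (field channel in record Event): symbol SMS removed (it was the default; the default is cleared) (the field default referencing it is cleared) -> schema-level compatibility only; this Event value's decode is unchanged


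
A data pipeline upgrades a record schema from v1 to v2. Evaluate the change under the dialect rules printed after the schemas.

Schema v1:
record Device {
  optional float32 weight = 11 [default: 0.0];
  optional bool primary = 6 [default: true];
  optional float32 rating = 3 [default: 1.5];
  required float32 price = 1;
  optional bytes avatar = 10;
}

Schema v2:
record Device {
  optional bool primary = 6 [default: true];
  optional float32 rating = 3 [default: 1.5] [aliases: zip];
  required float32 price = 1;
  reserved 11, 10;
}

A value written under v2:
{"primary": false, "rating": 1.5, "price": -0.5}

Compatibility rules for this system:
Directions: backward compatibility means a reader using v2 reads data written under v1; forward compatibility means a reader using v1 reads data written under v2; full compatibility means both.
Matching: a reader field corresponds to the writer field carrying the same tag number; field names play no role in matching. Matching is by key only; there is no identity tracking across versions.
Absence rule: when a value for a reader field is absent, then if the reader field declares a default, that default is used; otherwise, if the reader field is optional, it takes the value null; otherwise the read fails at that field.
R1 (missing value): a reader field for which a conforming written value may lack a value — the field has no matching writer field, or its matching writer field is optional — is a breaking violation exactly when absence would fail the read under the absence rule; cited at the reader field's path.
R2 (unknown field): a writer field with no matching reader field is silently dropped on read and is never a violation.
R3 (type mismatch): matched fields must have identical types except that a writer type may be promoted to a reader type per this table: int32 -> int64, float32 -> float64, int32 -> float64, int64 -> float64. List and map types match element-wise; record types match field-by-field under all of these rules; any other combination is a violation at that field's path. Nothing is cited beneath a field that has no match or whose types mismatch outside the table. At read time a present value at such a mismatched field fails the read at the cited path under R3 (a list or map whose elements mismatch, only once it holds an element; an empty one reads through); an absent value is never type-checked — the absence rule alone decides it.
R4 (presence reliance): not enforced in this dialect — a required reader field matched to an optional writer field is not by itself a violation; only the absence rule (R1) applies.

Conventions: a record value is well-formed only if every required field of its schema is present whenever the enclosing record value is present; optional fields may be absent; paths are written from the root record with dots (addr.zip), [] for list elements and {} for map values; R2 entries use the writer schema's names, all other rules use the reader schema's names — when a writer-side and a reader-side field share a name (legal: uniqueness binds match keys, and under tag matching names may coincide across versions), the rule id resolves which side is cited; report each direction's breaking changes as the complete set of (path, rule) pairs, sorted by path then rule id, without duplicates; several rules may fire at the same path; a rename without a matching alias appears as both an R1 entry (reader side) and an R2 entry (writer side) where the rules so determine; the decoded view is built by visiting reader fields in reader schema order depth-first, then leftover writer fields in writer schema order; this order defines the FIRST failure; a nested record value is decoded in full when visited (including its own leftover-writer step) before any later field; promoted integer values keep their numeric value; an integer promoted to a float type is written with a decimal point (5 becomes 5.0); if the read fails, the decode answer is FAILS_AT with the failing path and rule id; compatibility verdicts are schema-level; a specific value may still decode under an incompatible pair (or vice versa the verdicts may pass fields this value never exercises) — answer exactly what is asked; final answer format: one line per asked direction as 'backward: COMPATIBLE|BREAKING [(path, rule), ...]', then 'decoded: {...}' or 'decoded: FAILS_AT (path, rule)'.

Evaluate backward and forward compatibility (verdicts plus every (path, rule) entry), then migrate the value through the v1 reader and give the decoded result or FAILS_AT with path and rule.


backward: COMPATIBLE []; forward: COMPATIBLE []; decoded: {"weight": 0.0, "primary": false, "rating": 1.5, "price": -0.5, "avatar": null}

the writer's type comes first in each Device pair
backward analysis of Device with v2 as reader and v1 as writer:
  primary <- primary (bool -> bool, writer optional)
  rating <- rating (float32 -> float32, writer optional)
  price <- price (float32 -> float32, writer required)
  writer weight: unknown to reader
  writer avatar: unknown to reader
  => backward: COMPATIBLE
forward analysis of Device with v1 as reader and v2 as writer:
  weight: no writer match
  primary <- primary (bool -> bool, writer optional)
  rating <- rating (float32 -> float32, writer optional)
  price <- price (float32 -> float32, writer required)
  avatar: no writer match
  => forward: COMPATIBLE
decode walk for Device under reader schema v1:
  weight := 0.0 (no value, default fills)
  primary := false
  rating := 1.5
  price := -0.5
  avatar := null (not supplied -> null)
  => decoded: {"weight": 0.0, "primary": false, "rating": 1.5, "price": -0.5, "avatar": null}
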